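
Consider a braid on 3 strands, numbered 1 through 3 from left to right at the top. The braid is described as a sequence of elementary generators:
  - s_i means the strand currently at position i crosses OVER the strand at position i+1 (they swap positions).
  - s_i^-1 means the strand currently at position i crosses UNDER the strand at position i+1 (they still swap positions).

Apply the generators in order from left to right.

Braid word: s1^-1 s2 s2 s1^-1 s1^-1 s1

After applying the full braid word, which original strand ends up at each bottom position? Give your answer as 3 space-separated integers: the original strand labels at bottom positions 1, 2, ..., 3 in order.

Answer: 1 2 3

Derivation:
Gen 1 (s1^-1): strand 1 crosses under strand 2. Perm now: [2 1 3]
Gen 2 (s2): strand 1 crosses over strand 3. Perm now: [2 3 1]
Gen 3 (s2): strand 3 crosses over strand 1. Perm now: [2 1 3]
Gen 4 (s1^-1): strand 2 crosses under strand 1. Perm now: [1 2 3]
Gen 5 (s1^-1): strand 1 crosses under strand 2. Perm now: [2 1 3]
Gen 6 (s1): strand 2 crosses over strand 1. Perm now: [1 2 3]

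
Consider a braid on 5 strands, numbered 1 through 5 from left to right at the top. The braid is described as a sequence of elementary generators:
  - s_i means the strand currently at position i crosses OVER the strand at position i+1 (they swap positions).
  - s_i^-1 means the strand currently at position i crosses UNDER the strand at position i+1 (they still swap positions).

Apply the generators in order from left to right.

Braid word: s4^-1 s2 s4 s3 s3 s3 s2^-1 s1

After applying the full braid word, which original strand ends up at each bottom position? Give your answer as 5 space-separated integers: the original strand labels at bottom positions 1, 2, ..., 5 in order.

Gen 1 (s4^-1): strand 4 crosses under strand 5. Perm now: [1 2 3 5 4]
Gen 2 (s2): strand 2 crosses over strand 3. Perm now: [1 3 2 5 4]
Gen 3 (s4): strand 5 crosses over strand 4. Perm now: [1 3 2 4 5]
Gen 4 (s3): strand 2 crosses over strand 4. Perm now: [1 3 4 2 5]
Gen 5 (s3): strand 4 crosses over strand 2. Perm now: [1 3 2 4 5]
Gen 6 (s3): strand 2 crosses over strand 4. Perm now: [1 3 4 2 5]
Gen 7 (s2^-1): strand 3 crosses under strand 4. Perm now: [1 4 3 2 5]
Gen 8 (s1): strand 1 crosses over strand 4. Perm now: [4 1 3 2 5]

Answer: 4 1 3 2 5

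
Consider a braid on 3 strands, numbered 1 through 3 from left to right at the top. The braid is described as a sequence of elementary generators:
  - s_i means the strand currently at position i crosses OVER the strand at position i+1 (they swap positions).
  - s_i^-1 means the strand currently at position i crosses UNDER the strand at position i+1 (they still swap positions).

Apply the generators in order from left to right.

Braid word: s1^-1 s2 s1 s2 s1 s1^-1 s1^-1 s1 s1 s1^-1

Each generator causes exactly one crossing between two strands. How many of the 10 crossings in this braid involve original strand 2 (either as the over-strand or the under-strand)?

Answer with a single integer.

Gen 1: crossing 1x2. Involves strand 2? yes. Count so far: 1
Gen 2: crossing 1x3. Involves strand 2? no. Count so far: 1
Gen 3: crossing 2x3. Involves strand 2? yes. Count so far: 2
Gen 4: crossing 2x1. Involves strand 2? yes. Count so far: 3
Gen 5: crossing 3x1. Involves strand 2? no. Count so far: 3
Gen 6: crossing 1x3. Involves strand 2? no. Count so far: 3
Gen 7: crossing 3x1. Involves strand 2? no. Count so far: 3
Gen 8: crossing 1x3. Involves strand 2? no. Count so far: 3
Gen 9: crossing 3x1. Involves strand 2? no. Count so far: 3
Gen 10: crossing 1x3. Involves strand 2? no. Count so far: 3

Answer: 3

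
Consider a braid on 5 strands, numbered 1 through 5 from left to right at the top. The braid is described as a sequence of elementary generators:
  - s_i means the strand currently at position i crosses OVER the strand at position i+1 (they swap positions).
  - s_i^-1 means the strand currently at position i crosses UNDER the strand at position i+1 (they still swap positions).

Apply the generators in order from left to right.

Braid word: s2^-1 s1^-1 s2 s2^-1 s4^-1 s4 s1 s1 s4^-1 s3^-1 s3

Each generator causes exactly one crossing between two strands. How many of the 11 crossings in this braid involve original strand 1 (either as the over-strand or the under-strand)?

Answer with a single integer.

Gen 1: crossing 2x3. Involves strand 1? no. Count so far: 0
Gen 2: crossing 1x3. Involves strand 1? yes. Count so far: 1
Gen 3: crossing 1x2. Involves strand 1? yes. Count so far: 2
Gen 4: crossing 2x1. Involves strand 1? yes. Count so far: 3
Gen 5: crossing 4x5. Involves strand 1? no. Count so far: 3
Gen 6: crossing 5x4. Involves strand 1? no. Count so far: 3
Gen 7: crossing 3x1. Involves strand 1? yes. Count so far: 4
Gen 8: crossing 1x3. Involves strand 1? yes. Count so far: 5
Gen 9: crossing 4x5. Involves strand 1? no. Count so far: 5
Gen 10: crossing 2x5. Involves strand 1? no. Count so far: 5
Gen 11: crossing 5x2. Involves strand 1? no. Count so far: 5

Answer: 5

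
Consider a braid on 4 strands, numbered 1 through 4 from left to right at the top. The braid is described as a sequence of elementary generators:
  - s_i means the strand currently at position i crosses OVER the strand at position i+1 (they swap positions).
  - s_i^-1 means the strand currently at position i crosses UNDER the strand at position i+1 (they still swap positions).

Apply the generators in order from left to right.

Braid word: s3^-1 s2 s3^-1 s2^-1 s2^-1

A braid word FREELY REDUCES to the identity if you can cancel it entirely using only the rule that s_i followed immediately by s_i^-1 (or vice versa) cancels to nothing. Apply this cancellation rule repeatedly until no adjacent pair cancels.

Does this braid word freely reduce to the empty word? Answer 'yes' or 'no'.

Gen 1 (s3^-1): push. Stack: [s3^-1]
Gen 2 (s2): push. Stack: [s3^-1 s2]
Gen 3 (s3^-1): push. Stack: [s3^-1 s2 s3^-1]
Gen 4 (s2^-1): push. Stack: [s3^-1 s2 s3^-1 s2^-1]
Gen 5 (s2^-1): push. Stack: [s3^-1 s2 s3^-1 s2^-1 s2^-1]
Reduced word: s3^-1 s2 s3^-1 s2^-1 s2^-1

Answer: no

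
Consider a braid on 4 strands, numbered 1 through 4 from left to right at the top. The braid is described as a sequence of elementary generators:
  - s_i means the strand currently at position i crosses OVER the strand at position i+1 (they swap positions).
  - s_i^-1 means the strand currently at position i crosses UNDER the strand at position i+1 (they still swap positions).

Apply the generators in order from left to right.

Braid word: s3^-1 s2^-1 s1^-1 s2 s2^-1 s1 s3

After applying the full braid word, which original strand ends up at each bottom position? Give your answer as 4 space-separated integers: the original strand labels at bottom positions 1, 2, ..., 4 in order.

Gen 1 (s3^-1): strand 3 crosses under strand 4. Perm now: [1 2 4 3]
Gen 2 (s2^-1): strand 2 crosses under strand 4. Perm now: [1 4 2 3]
Gen 3 (s1^-1): strand 1 crosses under strand 4. Perm now: [4 1 2 3]
Gen 4 (s2): strand 1 crosses over strand 2. Perm now: [4 2 1 3]
Gen 5 (s2^-1): strand 2 crosses under strand 1. Perm now: [4 1 2 3]
Gen 6 (s1): strand 4 crosses over strand 1. Perm now: [1 4 2 3]
Gen 7 (s3): strand 2 crosses over strand 3. Perm now: [1 4 3 2]

Answer: 1 4 3 2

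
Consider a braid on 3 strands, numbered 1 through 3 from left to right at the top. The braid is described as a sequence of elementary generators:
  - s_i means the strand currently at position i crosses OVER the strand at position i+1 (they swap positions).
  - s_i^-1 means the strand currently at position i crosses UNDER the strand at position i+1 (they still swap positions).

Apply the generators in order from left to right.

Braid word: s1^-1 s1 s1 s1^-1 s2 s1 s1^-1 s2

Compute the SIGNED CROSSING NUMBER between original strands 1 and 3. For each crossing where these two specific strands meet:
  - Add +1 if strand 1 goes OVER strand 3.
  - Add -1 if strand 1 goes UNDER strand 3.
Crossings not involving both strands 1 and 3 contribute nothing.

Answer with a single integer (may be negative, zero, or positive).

Answer: 2

Derivation:
Gen 1: crossing 1x2. Both 1&3? no. Sum: 0
Gen 2: crossing 2x1. Both 1&3? no. Sum: 0
Gen 3: crossing 1x2. Both 1&3? no. Sum: 0
Gen 4: crossing 2x1. Both 1&3? no. Sum: 0
Gen 5: crossing 2x3. Both 1&3? no. Sum: 0
Gen 6: 1 over 3. Both 1&3? yes. Contrib: +1. Sum: 1
Gen 7: 3 under 1. Both 1&3? yes. Contrib: +1. Sum: 2
Gen 8: crossing 3x2. Both 1&3? no. Sum: 2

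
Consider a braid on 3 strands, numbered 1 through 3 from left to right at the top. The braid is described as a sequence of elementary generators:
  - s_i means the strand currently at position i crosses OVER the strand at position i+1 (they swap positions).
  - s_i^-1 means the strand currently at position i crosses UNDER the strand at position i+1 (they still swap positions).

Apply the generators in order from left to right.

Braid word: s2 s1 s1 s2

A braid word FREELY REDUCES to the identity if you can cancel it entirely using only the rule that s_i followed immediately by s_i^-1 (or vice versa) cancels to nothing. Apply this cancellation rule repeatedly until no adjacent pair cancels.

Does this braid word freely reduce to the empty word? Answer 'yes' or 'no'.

Gen 1 (s2): push. Stack: [s2]
Gen 2 (s1): push. Stack: [s2 s1]
Gen 3 (s1): push. Stack: [s2 s1 s1]
Gen 4 (s2): push. Stack: [s2 s1 s1 s2]
Reduced word: s2 s1 s1 s2

Answer: no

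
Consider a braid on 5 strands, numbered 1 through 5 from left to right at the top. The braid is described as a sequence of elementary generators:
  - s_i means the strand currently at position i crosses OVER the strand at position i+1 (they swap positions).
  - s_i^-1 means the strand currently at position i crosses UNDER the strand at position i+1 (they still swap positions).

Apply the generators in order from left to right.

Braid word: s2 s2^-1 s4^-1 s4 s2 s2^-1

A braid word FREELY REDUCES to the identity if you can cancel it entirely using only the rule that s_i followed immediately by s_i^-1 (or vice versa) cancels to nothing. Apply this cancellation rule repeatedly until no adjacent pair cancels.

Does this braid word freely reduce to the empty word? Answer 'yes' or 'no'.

Answer: yes

Derivation:
Gen 1 (s2): push. Stack: [s2]
Gen 2 (s2^-1): cancels prior s2. Stack: []
Gen 3 (s4^-1): push. Stack: [s4^-1]
Gen 4 (s4): cancels prior s4^-1. Stack: []
Gen 5 (s2): push. Stack: [s2]
Gen 6 (s2^-1): cancels prior s2. Stack: []
Reduced word: (empty)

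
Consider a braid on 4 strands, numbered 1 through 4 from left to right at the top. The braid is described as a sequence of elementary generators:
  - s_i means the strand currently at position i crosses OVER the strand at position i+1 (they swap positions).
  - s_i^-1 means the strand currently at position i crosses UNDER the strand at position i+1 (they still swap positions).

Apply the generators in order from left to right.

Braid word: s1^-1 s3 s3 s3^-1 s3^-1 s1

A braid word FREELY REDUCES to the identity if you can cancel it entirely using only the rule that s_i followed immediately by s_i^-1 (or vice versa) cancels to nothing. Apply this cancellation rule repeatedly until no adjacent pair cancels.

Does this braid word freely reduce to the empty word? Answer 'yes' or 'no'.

Gen 1 (s1^-1): push. Stack: [s1^-1]
Gen 2 (s3): push. Stack: [s1^-1 s3]
Gen 3 (s3): push. Stack: [s1^-1 s3 s3]
Gen 4 (s3^-1): cancels prior s3. Stack: [s1^-1 s3]
Gen 5 (s3^-1): cancels prior s3. Stack: [s1^-1]
Gen 6 (s1): cancels prior s1^-1. Stack: []
Reduced word: (empty)

Answer: yes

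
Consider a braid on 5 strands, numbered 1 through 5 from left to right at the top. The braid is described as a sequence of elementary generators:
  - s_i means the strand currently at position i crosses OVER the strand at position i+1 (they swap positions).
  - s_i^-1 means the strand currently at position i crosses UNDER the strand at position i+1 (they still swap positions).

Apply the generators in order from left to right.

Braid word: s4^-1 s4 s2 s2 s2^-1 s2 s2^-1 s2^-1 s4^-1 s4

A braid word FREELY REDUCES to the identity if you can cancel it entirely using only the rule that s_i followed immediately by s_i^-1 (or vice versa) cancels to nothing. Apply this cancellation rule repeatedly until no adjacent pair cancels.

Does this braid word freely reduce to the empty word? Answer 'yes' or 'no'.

Gen 1 (s4^-1): push. Stack: [s4^-1]
Gen 2 (s4): cancels prior s4^-1. Stack: []
Gen 3 (s2): push. Stack: [s2]
Gen 4 (s2): push. Stack: [s2 s2]
Gen 5 (s2^-1): cancels prior s2. Stack: [s2]
Gen 6 (s2): push. Stack: [s2 s2]
Gen 7 (s2^-1): cancels prior s2. Stack: [s2]
Gen 8 (s2^-1): cancels prior s2. Stack: []
Gen 9 (s4^-1): push. Stack: [s4^-1]
Gen 10 (s4): cancels prior s4^-1. Stack: []
Reduced word: (empty)

Answer: yes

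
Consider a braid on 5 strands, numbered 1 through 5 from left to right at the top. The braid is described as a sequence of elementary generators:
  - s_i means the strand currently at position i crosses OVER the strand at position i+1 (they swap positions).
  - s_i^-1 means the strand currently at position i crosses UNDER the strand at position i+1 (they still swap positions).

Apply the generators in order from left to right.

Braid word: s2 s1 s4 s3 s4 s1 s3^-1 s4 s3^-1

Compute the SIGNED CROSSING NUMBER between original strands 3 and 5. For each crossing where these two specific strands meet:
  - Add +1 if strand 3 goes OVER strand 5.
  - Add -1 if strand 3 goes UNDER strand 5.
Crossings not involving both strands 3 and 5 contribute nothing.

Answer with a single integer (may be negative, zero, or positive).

Answer: 0

Derivation:
Gen 1: crossing 2x3. Both 3&5? no. Sum: 0
Gen 2: crossing 1x3. Both 3&5? no. Sum: 0
Gen 3: crossing 4x5. Both 3&5? no. Sum: 0
Gen 4: crossing 2x5. Both 3&5? no. Sum: 0
Gen 5: crossing 2x4. Both 3&5? no. Sum: 0
Gen 6: crossing 3x1. Both 3&5? no. Sum: 0
Gen 7: crossing 5x4. Both 3&5? no. Sum: 0
Gen 8: crossing 5x2. Both 3&5? no. Sum: 0
Gen 9: crossing 4x2. Both 3&5? no. Sum: 0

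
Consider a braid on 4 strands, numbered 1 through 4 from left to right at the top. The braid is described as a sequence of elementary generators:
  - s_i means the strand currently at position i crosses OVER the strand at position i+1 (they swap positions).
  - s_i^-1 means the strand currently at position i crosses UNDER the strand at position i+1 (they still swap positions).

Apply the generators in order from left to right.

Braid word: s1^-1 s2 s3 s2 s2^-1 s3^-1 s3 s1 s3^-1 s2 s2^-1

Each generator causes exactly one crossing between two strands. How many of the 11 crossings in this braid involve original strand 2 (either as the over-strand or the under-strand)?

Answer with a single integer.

Gen 1: crossing 1x2. Involves strand 2? yes. Count so far: 1
Gen 2: crossing 1x3. Involves strand 2? no. Count so far: 1
Gen 3: crossing 1x4. Involves strand 2? no. Count so far: 1
Gen 4: crossing 3x4. Involves strand 2? no. Count so far: 1
Gen 5: crossing 4x3. Involves strand 2? no. Count so far: 1
Gen 6: crossing 4x1. Involves strand 2? no. Count so far: 1
Gen 7: crossing 1x4. Involves strand 2? no. Count so far: 1
Gen 8: crossing 2x3. Involves strand 2? yes. Count so far: 2
Gen 9: crossing 4x1. Involves strand 2? no. Count so far: 2
Gen 10: crossing 2x1. Involves strand 2? yes. Count so far: 3
Gen 11: crossing 1x2. Involves strand 2? yes. Count so far: 4

Answer: 4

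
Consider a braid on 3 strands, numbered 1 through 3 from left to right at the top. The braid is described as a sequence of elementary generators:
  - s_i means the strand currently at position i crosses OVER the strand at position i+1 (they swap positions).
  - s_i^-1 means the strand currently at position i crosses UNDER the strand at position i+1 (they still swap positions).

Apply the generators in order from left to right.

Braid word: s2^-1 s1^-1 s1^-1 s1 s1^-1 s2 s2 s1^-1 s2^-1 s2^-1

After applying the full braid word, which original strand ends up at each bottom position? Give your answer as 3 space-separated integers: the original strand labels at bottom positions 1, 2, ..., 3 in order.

Gen 1 (s2^-1): strand 2 crosses under strand 3. Perm now: [1 3 2]
Gen 2 (s1^-1): strand 1 crosses under strand 3. Perm now: [3 1 2]
Gen 3 (s1^-1): strand 3 crosses under strand 1. Perm now: [1 3 2]
Gen 4 (s1): strand 1 crosses over strand 3. Perm now: [3 1 2]
Gen 5 (s1^-1): strand 3 crosses under strand 1. Perm now: [1 3 2]
Gen 6 (s2): strand 3 crosses over strand 2. Perm now: [1 2 3]
Gen 7 (s2): strand 2 crosses over strand 3. Perm now: [1 3 2]
Gen 8 (s1^-1): strand 1 crosses under strand 3. Perm now: [3 1 2]
Gen 9 (s2^-1): strand 1 crosses under strand 2. Perm now: [3 2 1]
Gen 10 (s2^-1): strand 2 crosses under strand 1. Perm now: [3 1 2]

Answer: 3 1 2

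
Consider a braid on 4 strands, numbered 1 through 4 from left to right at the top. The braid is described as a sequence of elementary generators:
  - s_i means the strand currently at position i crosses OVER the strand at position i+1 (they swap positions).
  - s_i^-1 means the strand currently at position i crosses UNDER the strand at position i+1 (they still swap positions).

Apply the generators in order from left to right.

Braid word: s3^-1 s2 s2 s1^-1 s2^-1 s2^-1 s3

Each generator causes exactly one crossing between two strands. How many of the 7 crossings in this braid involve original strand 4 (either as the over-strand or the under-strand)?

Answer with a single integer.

Gen 1: crossing 3x4. Involves strand 4? yes. Count so far: 1
Gen 2: crossing 2x4. Involves strand 4? yes. Count so far: 2
Gen 3: crossing 4x2. Involves strand 4? yes. Count so far: 3
Gen 4: crossing 1x2. Involves strand 4? no. Count so far: 3
Gen 5: crossing 1x4. Involves strand 4? yes. Count so far: 4
Gen 6: crossing 4x1. Involves strand 4? yes. Count so far: 5
Gen 7: crossing 4x3. Involves strand 4? yes. Count so far: 6

Answer: 6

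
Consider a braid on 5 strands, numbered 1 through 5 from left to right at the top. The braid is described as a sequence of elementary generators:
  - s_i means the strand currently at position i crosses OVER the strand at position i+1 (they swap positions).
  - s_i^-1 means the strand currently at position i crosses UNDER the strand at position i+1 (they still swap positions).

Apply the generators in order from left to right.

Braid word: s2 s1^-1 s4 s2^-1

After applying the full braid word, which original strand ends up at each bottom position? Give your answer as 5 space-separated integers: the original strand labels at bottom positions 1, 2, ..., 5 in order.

Answer: 3 2 1 5 4

Derivation:
Gen 1 (s2): strand 2 crosses over strand 3. Perm now: [1 3 2 4 5]
Gen 2 (s1^-1): strand 1 crosses under strand 3. Perm now: [3 1 2 4 5]
Gen 3 (s4): strand 4 crosses over strand 5. Perm now: [3 1 2 5 4]
Gen 4 (s2^-1): strand 1 crosses under strand 2. Perm now: [3 2 1 5 4]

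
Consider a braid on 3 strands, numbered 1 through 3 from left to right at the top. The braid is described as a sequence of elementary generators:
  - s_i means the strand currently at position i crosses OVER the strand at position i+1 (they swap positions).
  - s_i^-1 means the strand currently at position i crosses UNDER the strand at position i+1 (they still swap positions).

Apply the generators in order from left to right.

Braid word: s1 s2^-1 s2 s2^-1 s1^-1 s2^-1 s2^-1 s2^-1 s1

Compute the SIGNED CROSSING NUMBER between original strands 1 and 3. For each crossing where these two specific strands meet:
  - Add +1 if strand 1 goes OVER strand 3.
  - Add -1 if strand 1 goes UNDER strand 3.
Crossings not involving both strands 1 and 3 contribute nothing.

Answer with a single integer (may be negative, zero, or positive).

Answer: -4

Derivation:
Gen 1: crossing 1x2. Both 1&3? no. Sum: 0
Gen 2: 1 under 3. Both 1&3? yes. Contrib: -1. Sum: -1
Gen 3: 3 over 1. Both 1&3? yes. Contrib: -1. Sum: -2
Gen 4: 1 under 3. Both 1&3? yes. Contrib: -1. Sum: -3
Gen 5: crossing 2x3. Both 1&3? no. Sum: -3
Gen 6: crossing 2x1. Both 1&3? no. Sum: -3
Gen 7: crossing 1x2. Both 1&3? no. Sum: -3
Gen 8: crossing 2x1. Both 1&3? no. Sum: -3
Gen 9: 3 over 1. Both 1&3? yes. Contrib: -1. Sum: -4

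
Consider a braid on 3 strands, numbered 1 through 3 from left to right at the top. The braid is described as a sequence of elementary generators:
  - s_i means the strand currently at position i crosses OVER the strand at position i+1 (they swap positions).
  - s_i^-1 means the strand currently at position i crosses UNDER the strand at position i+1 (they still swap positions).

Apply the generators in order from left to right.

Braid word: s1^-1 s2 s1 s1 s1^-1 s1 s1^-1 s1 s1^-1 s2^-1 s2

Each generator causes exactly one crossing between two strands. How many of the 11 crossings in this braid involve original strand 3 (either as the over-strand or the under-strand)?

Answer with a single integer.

Answer: 8

Derivation:
Gen 1: crossing 1x2. Involves strand 3? no. Count so far: 0
Gen 2: crossing 1x3. Involves strand 3? yes. Count so far: 1
Gen 3: crossing 2x3. Involves strand 3? yes. Count so far: 2
Gen 4: crossing 3x2. Involves strand 3? yes. Count so far: 3
Gen 5: crossing 2x3. Involves strand 3? yes. Count so far: 4
Gen 6: crossing 3x2. Involves strand 3? yes. Count so far: 5
Gen 7: crossing 2x3. Involves strand 3? yes. Count so far: 6
Gen 8: crossing 3x2. Involves strand 3? yes. Count so far: 7
Gen 9: crossing 2x3. Involves strand 3? yes. Count so far: 8
Gen 10: crossing 2x1. Involves strand 3? no. Count so far: 8
Gen 11: crossing 1x2. Involves strand 3? no. Count so far: 8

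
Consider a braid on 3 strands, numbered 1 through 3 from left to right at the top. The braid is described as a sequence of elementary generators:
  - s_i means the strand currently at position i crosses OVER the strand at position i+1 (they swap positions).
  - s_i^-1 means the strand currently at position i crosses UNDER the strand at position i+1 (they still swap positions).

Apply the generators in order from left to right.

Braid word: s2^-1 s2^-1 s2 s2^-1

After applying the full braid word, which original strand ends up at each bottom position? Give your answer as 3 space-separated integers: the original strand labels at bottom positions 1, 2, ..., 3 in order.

Gen 1 (s2^-1): strand 2 crosses under strand 3. Perm now: [1 3 2]
Gen 2 (s2^-1): strand 3 crosses under strand 2. Perm now: [1 2 3]
Gen 3 (s2): strand 2 crosses over strand 3. Perm now: [1 3 2]
Gen 4 (s2^-1): strand 3 crosses under strand 2. Perm now: [1 2 3]

Answer: 1 2 3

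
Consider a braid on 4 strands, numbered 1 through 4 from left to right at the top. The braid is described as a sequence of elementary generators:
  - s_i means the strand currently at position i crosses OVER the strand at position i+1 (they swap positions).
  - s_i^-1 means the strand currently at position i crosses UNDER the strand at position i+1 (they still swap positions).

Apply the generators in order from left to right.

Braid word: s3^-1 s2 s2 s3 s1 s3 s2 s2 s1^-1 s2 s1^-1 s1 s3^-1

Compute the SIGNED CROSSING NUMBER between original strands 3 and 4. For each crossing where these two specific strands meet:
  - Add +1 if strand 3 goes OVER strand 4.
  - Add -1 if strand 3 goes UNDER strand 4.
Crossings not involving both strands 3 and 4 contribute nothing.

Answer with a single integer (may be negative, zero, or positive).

Gen 1: 3 under 4. Both 3&4? yes. Contrib: -1. Sum: -1
Gen 2: crossing 2x4. Both 3&4? no. Sum: -1
Gen 3: crossing 4x2. Both 3&4? no. Sum: -1
Gen 4: 4 over 3. Both 3&4? yes. Contrib: -1. Sum: -2
Gen 5: crossing 1x2. Both 3&4? no. Sum: -2
Gen 6: 3 over 4. Both 3&4? yes. Contrib: +1. Sum: -1
Gen 7: crossing 1x4. Both 3&4? no. Sum: -1
Gen 8: crossing 4x1. Both 3&4? no. Sum: -1
Gen 9: crossing 2x1. Both 3&4? no. Sum: -1
Gen 10: crossing 2x4. Both 3&4? no. Sum: -1
Gen 11: crossing 1x4. Both 3&4? no. Sum: -1
Gen 12: crossing 4x1. Both 3&4? no. Sum: -1
Gen 13: crossing 2x3. Both 3&4? no. Sum: -1

Answer: -1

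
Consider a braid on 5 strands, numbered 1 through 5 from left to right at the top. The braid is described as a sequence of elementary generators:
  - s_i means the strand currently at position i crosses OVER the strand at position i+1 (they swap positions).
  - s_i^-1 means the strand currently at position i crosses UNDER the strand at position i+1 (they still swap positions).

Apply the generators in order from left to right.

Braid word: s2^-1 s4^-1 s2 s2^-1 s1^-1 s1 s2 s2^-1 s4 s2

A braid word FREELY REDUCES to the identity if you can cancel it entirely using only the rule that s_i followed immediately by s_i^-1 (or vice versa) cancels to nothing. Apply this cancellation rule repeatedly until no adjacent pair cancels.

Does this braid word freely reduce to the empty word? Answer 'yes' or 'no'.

Answer: yes

Derivation:
Gen 1 (s2^-1): push. Stack: [s2^-1]
Gen 2 (s4^-1): push. Stack: [s2^-1 s4^-1]
Gen 3 (s2): push. Stack: [s2^-1 s4^-1 s2]
Gen 4 (s2^-1): cancels prior s2. Stack: [s2^-1 s4^-1]
Gen 5 (s1^-1): push. Stack: [s2^-1 s4^-1 s1^-1]
Gen 6 (s1): cancels prior s1^-1. Stack: [s2^-1 s4^-1]
Gen 7 (s2): push. Stack: [s2^-1 s4^-1 s2]
Gen 8 (s2^-1): cancels prior s2. Stack: [s2^-1 s4^-1]
Gen 9 (s4): cancels prior s4^-1. Stack: [s2^-1]
Gen 10 (s2): cancels prior s2^-1. Stack: []
Reduced word: (empty)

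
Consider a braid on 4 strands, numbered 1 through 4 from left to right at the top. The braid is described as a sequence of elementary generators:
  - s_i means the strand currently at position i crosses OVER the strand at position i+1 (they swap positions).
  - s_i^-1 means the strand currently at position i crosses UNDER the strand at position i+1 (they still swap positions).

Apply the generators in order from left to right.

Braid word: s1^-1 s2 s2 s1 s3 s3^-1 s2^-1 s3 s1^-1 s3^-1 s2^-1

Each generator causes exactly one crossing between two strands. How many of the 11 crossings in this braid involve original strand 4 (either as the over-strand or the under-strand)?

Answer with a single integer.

Gen 1: crossing 1x2. Involves strand 4? no. Count so far: 0
Gen 2: crossing 1x3. Involves strand 4? no. Count so far: 0
Gen 3: crossing 3x1. Involves strand 4? no. Count so far: 0
Gen 4: crossing 2x1. Involves strand 4? no. Count so far: 0
Gen 5: crossing 3x4. Involves strand 4? yes. Count so far: 1
Gen 6: crossing 4x3. Involves strand 4? yes. Count so far: 2
Gen 7: crossing 2x3. Involves strand 4? no. Count so far: 2
Gen 8: crossing 2x4. Involves strand 4? yes. Count so far: 3
Gen 9: crossing 1x3. Involves strand 4? no. Count so far: 3
Gen 10: crossing 4x2. Involves strand 4? yes. Count so far: 4
Gen 11: crossing 1x2. Involves strand 4? no. Count so far: 4

Answer: 4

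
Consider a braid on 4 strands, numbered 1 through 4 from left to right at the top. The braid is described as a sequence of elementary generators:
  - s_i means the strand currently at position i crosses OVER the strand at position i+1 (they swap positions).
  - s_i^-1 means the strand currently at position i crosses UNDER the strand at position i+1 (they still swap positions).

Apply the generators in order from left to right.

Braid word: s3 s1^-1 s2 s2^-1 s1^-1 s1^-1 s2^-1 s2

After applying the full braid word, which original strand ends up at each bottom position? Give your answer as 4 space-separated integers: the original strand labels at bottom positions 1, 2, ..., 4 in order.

Answer: 2 1 4 3

Derivation:
Gen 1 (s3): strand 3 crosses over strand 4. Perm now: [1 2 4 3]
Gen 2 (s1^-1): strand 1 crosses under strand 2. Perm now: [2 1 4 3]
Gen 3 (s2): strand 1 crosses over strand 4. Perm now: [2 4 1 3]
Gen 4 (s2^-1): strand 4 crosses under strand 1. Perm now: [2 1 4 3]
Gen 5 (s1^-1): strand 2 crosses under strand 1. Perm now: [1 2 4 3]
Gen 6 (s1^-1): strand 1 crosses under strand 2. Perm now: [2 1 4 3]
Gen 7 (s2^-1): strand 1 crosses under strand 4. Perm now: [2 4 1 3]
Gen 8 (s2): strand 4 crosses over strand 1. Perm now: [2 1 4 3]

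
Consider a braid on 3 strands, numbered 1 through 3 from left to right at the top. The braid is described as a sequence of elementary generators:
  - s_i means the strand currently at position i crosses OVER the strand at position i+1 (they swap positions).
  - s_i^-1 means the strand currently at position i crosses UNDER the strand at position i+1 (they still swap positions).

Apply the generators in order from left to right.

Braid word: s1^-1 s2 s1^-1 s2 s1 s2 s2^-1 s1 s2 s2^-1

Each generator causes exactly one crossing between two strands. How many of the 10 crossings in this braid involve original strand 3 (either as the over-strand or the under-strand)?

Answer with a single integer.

Answer: 6

Derivation:
Gen 1: crossing 1x2. Involves strand 3? no. Count so far: 0
Gen 2: crossing 1x3. Involves strand 3? yes. Count so far: 1
Gen 3: crossing 2x3. Involves strand 3? yes. Count so far: 2
Gen 4: crossing 2x1. Involves strand 3? no. Count so far: 2
Gen 5: crossing 3x1. Involves strand 3? yes. Count so far: 3
Gen 6: crossing 3x2. Involves strand 3? yes. Count so far: 4
Gen 7: crossing 2x3. Involves strand 3? yes. Count so far: 5
Gen 8: crossing 1x3. Involves strand 3? yes. Count so far: 6
Gen 9: crossing 1x2. Involves strand 3? no. Count so far: 6
Gen 10: crossing 2x1. Involves strand 3? no. Count so far: 6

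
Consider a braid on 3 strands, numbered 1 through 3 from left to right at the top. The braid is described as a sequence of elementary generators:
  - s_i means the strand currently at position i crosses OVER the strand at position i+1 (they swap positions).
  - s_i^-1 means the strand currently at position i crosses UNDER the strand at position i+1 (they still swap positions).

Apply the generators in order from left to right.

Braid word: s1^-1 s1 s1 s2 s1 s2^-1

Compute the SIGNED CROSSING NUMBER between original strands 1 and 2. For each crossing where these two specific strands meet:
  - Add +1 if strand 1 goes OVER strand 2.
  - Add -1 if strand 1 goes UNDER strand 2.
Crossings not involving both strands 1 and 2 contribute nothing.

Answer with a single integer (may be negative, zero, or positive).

Answer: 0

Derivation:
Gen 1: 1 under 2. Both 1&2? yes. Contrib: -1. Sum: -1
Gen 2: 2 over 1. Both 1&2? yes. Contrib: -1. Sum: -2
Gen 3: 1 over 2. Both 1&2? yes. Contrib: +1. Sum: -1
Gen 4: crossing 1x3. Both 1&2? no. Sum: -1
Gen 5: crossing 2x3. Both 1&2? no. Sum: -1
Gen 6: 2 under 1. Both 1&2? yes. Contrib: +1. Sum: 0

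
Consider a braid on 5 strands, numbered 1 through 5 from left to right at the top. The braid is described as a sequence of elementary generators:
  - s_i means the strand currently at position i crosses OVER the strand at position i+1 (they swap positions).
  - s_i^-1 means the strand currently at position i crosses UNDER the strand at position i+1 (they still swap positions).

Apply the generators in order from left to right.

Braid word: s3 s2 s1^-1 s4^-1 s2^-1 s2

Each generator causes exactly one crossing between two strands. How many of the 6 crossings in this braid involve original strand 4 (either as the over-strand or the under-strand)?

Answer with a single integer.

Gen 1: crossing 3x4. Involves strand 4? yes. Count so far: 1
Gen 2: crossing 2x4. Involves strand 4? yes. Count so far: 2
Gen 3: crossing 1x4. Involves strand 4? yes. Count so far: 3
Gen 4: crossing 3x5. Involves strand 4? no. Count so far: 3
Gen 5: crossing 1x2. Involves strand 4? no. Count so far: 3
Gen 6: crossing 2x1. Involves strand 4? no. Count so far: 3

Answer: 3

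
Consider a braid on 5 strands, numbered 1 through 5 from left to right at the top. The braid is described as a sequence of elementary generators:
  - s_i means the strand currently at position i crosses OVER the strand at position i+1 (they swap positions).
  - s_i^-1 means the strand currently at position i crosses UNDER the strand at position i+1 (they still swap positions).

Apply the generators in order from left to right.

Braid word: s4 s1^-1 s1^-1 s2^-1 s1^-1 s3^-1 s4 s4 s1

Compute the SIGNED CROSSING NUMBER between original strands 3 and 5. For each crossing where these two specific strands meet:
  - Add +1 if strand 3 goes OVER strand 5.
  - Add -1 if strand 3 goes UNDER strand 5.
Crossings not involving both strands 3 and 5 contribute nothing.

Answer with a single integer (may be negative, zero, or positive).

Answer: 0

Derivation:
Gen 1: crossing 4x5. Both 3&5? no. Sum: 0
Gen 2: crossing 1x2. Both 3&5? no. Sum: 0
Gen 3: crossing 2x1. Both 3&5? no. Sum: 0
Gen 4: crossing 2x3. Both 3&5? no. Sum: 0
Gen 5: crossing 1x3. Both 3&5? no. Sum: 0
Gen 6: crossing 2x5. Both 3&5? no. Sum: 0
Gen 7: crossing 2x4. Both 3&5? no. Sum: 0
Gen 8: crossing 4x2. Both 3&5? no. Sum: 0
Gen 9: crossing 3x1. Both 3&5? no. Sum: 0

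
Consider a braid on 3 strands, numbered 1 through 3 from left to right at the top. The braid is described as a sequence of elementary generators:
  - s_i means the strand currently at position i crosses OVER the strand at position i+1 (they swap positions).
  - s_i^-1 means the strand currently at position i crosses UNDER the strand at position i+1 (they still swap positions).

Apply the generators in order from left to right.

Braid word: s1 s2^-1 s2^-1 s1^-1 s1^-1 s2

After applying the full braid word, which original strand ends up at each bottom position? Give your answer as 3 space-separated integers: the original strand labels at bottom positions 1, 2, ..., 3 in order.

Answer: 2 3 1

Derivation:
Gen 1 (s1): strand 1 crosses over strand 2. Perm now: [2 1 3]
Gen 2 (s2^-1): strand 1 crosses under strand 3. Perm now: [2 3 1]
Gen 3 (s2^-1): strand 3 crosses under strand 1. Perm now: [2 1 3]
Gen 4 (s1^-1): strand 2 crosses under strand 1. Perm now: [1 2 3]
Gen 5 (s1^-1): strand 1 crosses under strand 2. Perm now: [2 1 3]
Gen 6 (s2): strand 1 crosses over strand 3. Perm now: [2 3 1]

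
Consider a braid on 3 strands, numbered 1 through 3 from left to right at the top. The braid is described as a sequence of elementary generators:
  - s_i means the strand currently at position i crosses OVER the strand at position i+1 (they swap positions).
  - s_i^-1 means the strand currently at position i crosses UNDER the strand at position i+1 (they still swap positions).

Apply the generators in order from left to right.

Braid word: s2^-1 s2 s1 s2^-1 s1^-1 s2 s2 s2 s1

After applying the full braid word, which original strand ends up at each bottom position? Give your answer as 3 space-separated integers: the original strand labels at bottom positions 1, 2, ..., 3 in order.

Answer: 1 3 2

Derivation:
Gen 1 (s2^-1): strand 2 crosses under strand 3. Perm now: [1 3 2]
Gen 2 (s2): strand 3 crosses over strand 2. Perm now: [1 2 3]
Gen 3 (s1): strand 1 crosses over strand 2. Perm now: [2 1 3]
Gen 4 (s2^-1): strand 1 crosses under strand 3. Perm now: [2 3 1]
Gen 5 (s1^-1): strand 2 crosses under strand 3. Perm now: [3 2 1]
Gen 6 (s2): strand 2 crosses over strand 1. Perm now: [3 1 2]
Gen 7 (s2): strand 1 crosses over strand 2. Perm now: [3 2 1]
Gen 8 (s2): strand 2 crosses over strand 1. Perm now: [3 1 2]
Gen 9 (s1): strand 3 crosses over strand 1. Perm now: [1 3 2]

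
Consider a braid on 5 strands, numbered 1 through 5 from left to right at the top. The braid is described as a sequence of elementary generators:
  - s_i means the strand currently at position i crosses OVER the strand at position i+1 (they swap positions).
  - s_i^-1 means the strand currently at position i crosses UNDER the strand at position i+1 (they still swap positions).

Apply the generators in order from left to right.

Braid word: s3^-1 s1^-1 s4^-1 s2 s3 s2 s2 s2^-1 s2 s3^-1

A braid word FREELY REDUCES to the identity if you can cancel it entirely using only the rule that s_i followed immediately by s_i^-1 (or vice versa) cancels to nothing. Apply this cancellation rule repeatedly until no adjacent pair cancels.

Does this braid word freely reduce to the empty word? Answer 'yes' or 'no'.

Gen 1 (s3^-1): push. Stack: [s3^-1]
Gen 2 (s1^-1): push. Stack: [s3^-1 s1^-1]
Gen 3 (s4^-1): push. Stack: [s3^-1 s1^-1 s4^-1]
Gen 4 (s2): push. Stack: [s3^-1 s1^-1 s4^-1 s2]
Gen 5 (s3): push. Stack: [s3^-1 s1^-1 s4^-1 s2 s3]
Gen 6 (s2): push. Stack: [s3^-1 s1^-1 s4^-1 s2 s3 s2]
Gen 7 (s2): push. Stack: [s3^-1 s1^-1 s4^-1 s2 s3 s2 s2]
Gen 8 (s2^-1): cancels prior s2. Stack: [s3^-1 s1^-1 s4^-1 s2 s3 s2]
Gen 9 (s2): push. Stack: [s3^-1 s1^-1 s4^-1 s2 s3 s2 s2]
Gen 10 (s3^-1): push. Stack: [s3^-1 s1^-1 s4^-1 s2 s3 s2 s2 s3^-1]
Reduced word: s3^-1 s1^-1 s4^-1 s2 s3 s2 s2 s3^-1

Answer: no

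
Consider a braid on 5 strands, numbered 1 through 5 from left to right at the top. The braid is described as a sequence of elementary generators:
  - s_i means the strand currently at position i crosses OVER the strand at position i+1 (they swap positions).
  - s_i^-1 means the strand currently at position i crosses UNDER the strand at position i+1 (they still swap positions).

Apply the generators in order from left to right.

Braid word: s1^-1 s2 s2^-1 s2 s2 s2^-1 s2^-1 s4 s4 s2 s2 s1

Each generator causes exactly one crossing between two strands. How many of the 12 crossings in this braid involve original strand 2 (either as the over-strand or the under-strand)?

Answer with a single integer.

Answer: 2

Derivation:
Gen 1: crossing 1x2. Involves strand 2? yes. Count so far: 1
Gen 2: crossing 1x3. Involves strand 2? no. Count so far: 1
Gen 3: crossing 3x1. Involves strand 2? no. Count so far: 1
Gen 4: crossing 1x3. Involves strand 2? no. Count so far: 1
Gen 5: crossing 3x1. Involves strand 2? no. Count so far: 1
Gen 6: crossing 1x3. Involves strand 2? no. Count so far: 1
Gen 7: crossing 3x1. Involves strand 2? no. Count so far: 1
Gen 8: crossing 4x5. Involves strand 2? no. Count so far: 1
Gen 9: crossing 5x4. Involves strand 2? no. Count so far: 1
Gen 10: crossing 1x3. Involves strand 2? no. Count so far: 1
Gen 11: crossing 3x1. Involves strand 2? no. Count so far: 1
Gen 12: crossing 2x1. Involves strand 2? yes. Count so far: 2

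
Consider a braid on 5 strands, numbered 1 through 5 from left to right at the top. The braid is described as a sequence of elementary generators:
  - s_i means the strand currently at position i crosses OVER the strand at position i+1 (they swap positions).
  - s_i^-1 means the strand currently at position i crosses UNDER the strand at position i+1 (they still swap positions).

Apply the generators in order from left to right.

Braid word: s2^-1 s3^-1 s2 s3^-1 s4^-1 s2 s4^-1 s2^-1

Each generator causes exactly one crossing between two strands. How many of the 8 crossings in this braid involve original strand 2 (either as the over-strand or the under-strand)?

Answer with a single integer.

Gen 1: crossing 2x3. Involves strand 2? yes. Count so far: 1
Gen 2: crossing 2x4. Involves strand 2? yes. Count so far: 2
Gen 3: crossing 3x4. Involves strand 2? no. Count so far: 2
Gen 4: crossing 3x2. Involves strand 2? yes. Count so far: 3
Gen 5: crossing 3x5. Involves strand 2? no. Count so far: 3
Gen 6: crossing 4x2. Involves strand 2? yes. Count so far: 4
Gen 7: crossing 5x3. Involves strand 2? no. Count so far: 4
Gen 8: crossing 2x4. Involves strand 2? yes. Count so far: 5

Answer: 5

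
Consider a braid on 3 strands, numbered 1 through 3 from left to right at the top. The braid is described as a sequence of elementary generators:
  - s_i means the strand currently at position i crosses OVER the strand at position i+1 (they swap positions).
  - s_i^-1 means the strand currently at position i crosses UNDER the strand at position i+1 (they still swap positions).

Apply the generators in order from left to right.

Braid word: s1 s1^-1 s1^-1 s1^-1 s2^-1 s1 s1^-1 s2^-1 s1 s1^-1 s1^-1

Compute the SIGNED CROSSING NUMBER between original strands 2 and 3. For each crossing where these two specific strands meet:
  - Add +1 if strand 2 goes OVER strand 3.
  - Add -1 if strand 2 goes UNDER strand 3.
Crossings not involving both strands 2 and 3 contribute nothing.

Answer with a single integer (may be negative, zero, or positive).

Answer: 0

Derivation:
Gen 1: crossing 1x2. Both 2&3? no. Sum: 0
Gen 2: crossing 2x1. Both 2&3? no. Sum: 0
Gen 3: crossing 1x2. Both 2&3? no. Sum: 0
Gen 4: crossing 2x1. Both 2&3? no. Sum: 0
Gen 5: 2 under 3. Both 2&3? yes. Contrib: -1. Sum: -1
Gen 6: crossing 1x3. Both 2&3? no. Sum: -1
Gen 7: crossing 3x1. Both 2&3? no. Sum: -1
Gen 8: 3 under 2. Both 2&3? yes. Contrib: +1. Sum: 0
Gen 9: crossing 1x2. Both 2&3? no. Sum: 0
Gen 10: crossing 2x1. Both 2&3? no. Sum: 0
Gen 11: crossing 1x2. Both 2&3? no. Sum: 0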